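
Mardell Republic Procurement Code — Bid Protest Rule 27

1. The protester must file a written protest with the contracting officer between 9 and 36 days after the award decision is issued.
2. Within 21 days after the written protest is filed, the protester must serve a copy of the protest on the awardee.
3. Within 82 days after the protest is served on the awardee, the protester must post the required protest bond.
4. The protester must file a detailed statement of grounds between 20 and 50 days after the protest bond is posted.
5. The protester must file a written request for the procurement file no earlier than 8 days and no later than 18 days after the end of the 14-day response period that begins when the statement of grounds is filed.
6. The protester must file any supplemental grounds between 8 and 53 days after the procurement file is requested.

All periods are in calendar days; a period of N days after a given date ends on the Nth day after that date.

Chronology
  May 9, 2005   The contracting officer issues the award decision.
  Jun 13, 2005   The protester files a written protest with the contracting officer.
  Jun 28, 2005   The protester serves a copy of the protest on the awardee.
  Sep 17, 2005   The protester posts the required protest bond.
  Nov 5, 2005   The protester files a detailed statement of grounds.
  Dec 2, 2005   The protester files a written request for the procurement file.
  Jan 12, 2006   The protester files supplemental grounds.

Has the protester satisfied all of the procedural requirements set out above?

Yes

Step 1 — 9 and 36 days from May 9, 2005 (when the award decision is issued) are May 18, 2005 and Jun 14, 2005 respectively; done Jun 13, 2005, which is between those dates.
Step 2 — counting 21 days from Jun 13, 2005 (when the written protest is filed) gives a deadline of Jul 4, 2005; done Jun 28, 2005 — timely.
Step 3 — counting 82 days from Jun 28, 2005 (when the protest is served on the awardee) gives a deadline of Sep 18, 2005; completed Sep 17, 2005, before the deadline.
Step 4 — 20 and 50 days from Sep 17, 2005 (when the protest bond is posted) are Oct 7, 2005 and Nov 6, 2005 respectively; done Nov 5, 2005, which is between those dates.
Step 5 — 8 and 18 days from Nov 19, 2005 (end of the 14-day response period, which began when the statement of grounds is filed on Nov 5, 2005) are Nov 27, 2005 and Dec 7, 2005 respectively; done Dec 2, 2005, which is between those dates.
Step 6 — 8 and 53 days from Dec 2, 2005 (when the procurement file is requested) are Dec 10, 2005 and Jan 24, 2006 respectively; done Jan 12, 2006, which is between those dates.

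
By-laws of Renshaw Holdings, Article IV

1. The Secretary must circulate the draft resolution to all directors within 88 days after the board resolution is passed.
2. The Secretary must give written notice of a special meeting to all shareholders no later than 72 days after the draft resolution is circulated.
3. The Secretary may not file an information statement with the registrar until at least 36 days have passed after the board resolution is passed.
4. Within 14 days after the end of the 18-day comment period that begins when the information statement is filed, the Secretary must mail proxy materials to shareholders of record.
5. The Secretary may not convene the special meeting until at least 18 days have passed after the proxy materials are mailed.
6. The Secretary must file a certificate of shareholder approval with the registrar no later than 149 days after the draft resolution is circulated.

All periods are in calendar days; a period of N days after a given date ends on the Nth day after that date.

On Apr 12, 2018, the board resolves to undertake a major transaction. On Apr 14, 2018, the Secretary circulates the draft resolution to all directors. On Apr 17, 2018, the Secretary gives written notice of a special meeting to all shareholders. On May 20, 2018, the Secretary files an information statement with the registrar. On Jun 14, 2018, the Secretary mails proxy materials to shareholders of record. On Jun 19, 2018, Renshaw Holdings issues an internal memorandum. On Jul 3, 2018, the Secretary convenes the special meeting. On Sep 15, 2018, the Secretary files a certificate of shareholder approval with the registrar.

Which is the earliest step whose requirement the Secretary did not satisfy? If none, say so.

Step 6

Step 1: 88 days after Apr 12, 2018 (when the board resolution is passed) is Jul 9, 2018; done Apr 14, 2018 — timely.
Step 2: 72 days after Apr 14, 2018 (when the draft resolution is circulated) is Jun 25, 2018; completed Apr 17, 2018, before the deadline.
Step 3: the earliest permitted date is 36 days after Apr 12, 2018 (when the board resolution is passed), i.e. May 18, 2018; May 20, 2018 is on or after that date.
Step 4: 14 days after Jun 7, 2018 (end of the 18-day comment period, which began when the information statement is filed on May 20, 2018) is Jun 21, 2018; Jun 14, 2018 is within that limit.
Step 5: the earliest permitted date is 18 days after Jun 14, 2018 (when the proxy materials are mailed), i.e. Jul 2, 2018; done Jul 3, 2018, after the minimum wait.
Step 6: 149 days after Apr 14, 2018 (when the draft resolution is circulated) is Sep 10, 2018; done Sep 15, 2018 — 5 days late.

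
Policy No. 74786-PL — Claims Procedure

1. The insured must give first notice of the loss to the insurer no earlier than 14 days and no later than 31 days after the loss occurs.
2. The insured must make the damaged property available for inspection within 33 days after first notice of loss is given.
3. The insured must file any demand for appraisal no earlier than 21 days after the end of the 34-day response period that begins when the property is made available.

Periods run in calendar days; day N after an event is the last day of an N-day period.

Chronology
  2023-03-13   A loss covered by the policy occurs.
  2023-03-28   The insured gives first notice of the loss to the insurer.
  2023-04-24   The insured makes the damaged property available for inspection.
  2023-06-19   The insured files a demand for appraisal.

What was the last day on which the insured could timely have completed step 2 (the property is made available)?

2023-04-30

Step 2 runs from 2023-03-28, when first notice of loss is given. 33 days after 2023-03-28 is 2023-04-30.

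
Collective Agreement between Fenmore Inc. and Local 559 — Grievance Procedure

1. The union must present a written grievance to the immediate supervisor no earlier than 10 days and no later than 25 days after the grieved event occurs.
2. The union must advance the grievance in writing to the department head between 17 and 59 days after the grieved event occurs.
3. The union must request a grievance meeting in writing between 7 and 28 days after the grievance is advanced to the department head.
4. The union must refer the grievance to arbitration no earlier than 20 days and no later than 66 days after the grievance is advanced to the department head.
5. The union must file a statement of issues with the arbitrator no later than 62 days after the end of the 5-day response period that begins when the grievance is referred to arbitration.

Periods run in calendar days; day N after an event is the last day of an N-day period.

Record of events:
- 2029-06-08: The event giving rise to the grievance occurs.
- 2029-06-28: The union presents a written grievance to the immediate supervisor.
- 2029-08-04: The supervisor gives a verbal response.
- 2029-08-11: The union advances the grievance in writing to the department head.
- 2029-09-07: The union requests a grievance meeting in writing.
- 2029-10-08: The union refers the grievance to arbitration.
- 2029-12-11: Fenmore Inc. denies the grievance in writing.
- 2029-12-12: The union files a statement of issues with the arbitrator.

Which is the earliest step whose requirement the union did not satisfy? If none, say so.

Step 1: the window is 10–25 days after 2029-06-08 (when the grieved event occurs), so 2029-06-18 through 2029-07-03; done 2029-06-28 — within the window.
Step 2: the window is 17–59 days after 2029-06-08 (when the grieved event occurs), so 2029-06-25 through 2029-08-06; done 2029-08-11 — 5 days after the window closed.
The analysis stops there.

Step 2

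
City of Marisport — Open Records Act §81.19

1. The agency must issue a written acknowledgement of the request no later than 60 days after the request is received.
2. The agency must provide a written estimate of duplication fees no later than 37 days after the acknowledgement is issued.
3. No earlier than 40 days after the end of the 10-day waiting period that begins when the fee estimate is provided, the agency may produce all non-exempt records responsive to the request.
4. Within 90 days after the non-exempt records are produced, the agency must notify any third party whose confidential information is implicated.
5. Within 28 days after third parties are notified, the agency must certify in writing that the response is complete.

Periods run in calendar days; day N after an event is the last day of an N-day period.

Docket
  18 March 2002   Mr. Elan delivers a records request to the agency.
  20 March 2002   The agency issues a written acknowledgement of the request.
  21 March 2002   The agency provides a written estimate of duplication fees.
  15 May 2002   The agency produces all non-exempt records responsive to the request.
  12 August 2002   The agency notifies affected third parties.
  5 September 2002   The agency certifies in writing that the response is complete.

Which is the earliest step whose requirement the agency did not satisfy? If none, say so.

None — every step was satisfied

Step 1 — counting 60 days from 18 March 2002 (when the request is received) gives a deadline of 17 May 2002; completed 20 March 2002, before the deadline.
Step 2 — counting 37 days from 20 March 2002 (when the acknowledgement is issued) gives a deadline of 26 April 2002; 21 March 2002 is within that limit.
Step 3 — must wait 40 days from 31 March 2002 (end of the 10-day waiting period, which began when the fee estimate is provided on 21 March 2002), so not before 10 May 2002; 15 May 2002 is on or after that date.
Step 4 — counting 90 days from 15 May 2002 (when the non-exempt records are produced) gives a deadline of 13 August 2002; 12 August 2002 is within that limit.
Step 5 — counting 28 days from 12 August 2002 (when third parties are notified) gives a deadline of 9 September 2002; done 5 September 2002 — timely.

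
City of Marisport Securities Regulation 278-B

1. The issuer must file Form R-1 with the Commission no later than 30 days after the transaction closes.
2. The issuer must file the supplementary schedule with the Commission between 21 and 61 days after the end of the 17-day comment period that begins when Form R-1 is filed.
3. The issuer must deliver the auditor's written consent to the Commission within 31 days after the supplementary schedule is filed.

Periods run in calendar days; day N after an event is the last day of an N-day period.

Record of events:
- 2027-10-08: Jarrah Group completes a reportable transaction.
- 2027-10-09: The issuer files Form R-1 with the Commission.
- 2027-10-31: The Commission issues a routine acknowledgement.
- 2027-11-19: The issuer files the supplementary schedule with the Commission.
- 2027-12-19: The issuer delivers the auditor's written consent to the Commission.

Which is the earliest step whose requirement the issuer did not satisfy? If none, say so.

None — every step was satisfied

Step 1: 30 days after 2027-10-08 (when the transaction closes) is 2027-11-07; 2027-10-09 is within that limit.
Step 2: the window is 21–61 days after 2027-10-26 (end of the 17-day comment period, which began when Form R-1 is filed on 2027-10-09), so 2027-11-16 through 2027-12-26; 2027-11-19 falls inside that range.
Step 3: 31 days after 2027-11-19 (when the supplementary schedule is filed) is 2027-12-20; 2027-12-19 is within that limit.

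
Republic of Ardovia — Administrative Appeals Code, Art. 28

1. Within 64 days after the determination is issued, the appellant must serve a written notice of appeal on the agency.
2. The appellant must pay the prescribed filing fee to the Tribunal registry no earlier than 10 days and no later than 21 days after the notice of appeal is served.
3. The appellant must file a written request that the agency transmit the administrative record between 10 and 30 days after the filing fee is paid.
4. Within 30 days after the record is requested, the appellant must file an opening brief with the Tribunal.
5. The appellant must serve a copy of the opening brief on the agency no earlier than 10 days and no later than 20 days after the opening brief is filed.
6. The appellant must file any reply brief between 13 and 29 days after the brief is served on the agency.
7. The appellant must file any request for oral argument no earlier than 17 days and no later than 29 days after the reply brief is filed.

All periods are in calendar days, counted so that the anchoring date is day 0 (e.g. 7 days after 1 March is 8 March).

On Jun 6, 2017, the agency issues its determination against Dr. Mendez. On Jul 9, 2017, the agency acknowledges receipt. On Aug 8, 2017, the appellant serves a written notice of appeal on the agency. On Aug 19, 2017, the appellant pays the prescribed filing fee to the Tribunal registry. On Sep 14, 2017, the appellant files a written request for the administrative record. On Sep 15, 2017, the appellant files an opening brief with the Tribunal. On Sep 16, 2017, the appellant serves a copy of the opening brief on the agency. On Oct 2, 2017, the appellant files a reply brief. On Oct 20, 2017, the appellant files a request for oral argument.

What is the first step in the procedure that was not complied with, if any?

(1) due by Jun 6, 2017 + 64 days = Aug 9, 2017; completed Aug 8, 2017, before the deadline.
(2) the permitted window runs from Aug 8, 2017 + 10 = Aug 18, 2017 to Aug 8, 2017 + 21 = Aug 29, 2017; done Aug 19, 2017 — within the window.
(3) the permitted window runs from Aug 19, 2017 + 10 = Aug 29, 2017 to Aug 19, 2017 + 30 = Sep 18, 2017; Sep 14, 2017 falls inside that range.
(4) due by Sep 14, 2017 + 30 days = Oct 14, 2017; done Sep 15, 2017 — timely.
(5) the permitted window runs from Sep 15, 2017 + 10 = Sep 25, 2017 to Sep 15, 2017 + 20 = Oct 5, 2017; Sep 16, 2017 is 9 days too early.
That is the first point of non-compliance.

Step 5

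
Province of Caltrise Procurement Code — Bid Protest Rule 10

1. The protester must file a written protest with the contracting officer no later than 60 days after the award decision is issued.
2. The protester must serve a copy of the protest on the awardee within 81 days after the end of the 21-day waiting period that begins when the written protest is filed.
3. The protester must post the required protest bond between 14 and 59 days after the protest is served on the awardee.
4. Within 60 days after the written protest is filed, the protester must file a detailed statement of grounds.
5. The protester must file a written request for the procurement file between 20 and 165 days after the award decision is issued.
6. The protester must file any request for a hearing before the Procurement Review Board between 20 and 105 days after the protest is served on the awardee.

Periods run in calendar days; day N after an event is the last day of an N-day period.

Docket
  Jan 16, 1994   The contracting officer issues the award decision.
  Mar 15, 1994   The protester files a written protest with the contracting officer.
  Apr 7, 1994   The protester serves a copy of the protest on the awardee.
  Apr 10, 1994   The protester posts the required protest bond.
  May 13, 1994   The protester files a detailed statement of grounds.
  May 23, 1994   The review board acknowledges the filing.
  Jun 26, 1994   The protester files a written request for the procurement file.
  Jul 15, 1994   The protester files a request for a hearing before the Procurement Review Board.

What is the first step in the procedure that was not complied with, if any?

(1) due by Jan 16, 1994 + 60 days = Mar 17, 1994; Mar 15, 1994 is within that limit.
(2) due by Apr 5, 1994 + 81 days = Jun 25, 1994; Apr 7, 1994 is within that limit.
(3) the permitted window runs from Apr 7, 1994 + 14 = Apr 21, 1994 to Apr 7, 1994 + 59 = Jun 5, 1994; done Apr 10, 1994 — 11 days before the window opened.
Later steps need not be reached.

Step 3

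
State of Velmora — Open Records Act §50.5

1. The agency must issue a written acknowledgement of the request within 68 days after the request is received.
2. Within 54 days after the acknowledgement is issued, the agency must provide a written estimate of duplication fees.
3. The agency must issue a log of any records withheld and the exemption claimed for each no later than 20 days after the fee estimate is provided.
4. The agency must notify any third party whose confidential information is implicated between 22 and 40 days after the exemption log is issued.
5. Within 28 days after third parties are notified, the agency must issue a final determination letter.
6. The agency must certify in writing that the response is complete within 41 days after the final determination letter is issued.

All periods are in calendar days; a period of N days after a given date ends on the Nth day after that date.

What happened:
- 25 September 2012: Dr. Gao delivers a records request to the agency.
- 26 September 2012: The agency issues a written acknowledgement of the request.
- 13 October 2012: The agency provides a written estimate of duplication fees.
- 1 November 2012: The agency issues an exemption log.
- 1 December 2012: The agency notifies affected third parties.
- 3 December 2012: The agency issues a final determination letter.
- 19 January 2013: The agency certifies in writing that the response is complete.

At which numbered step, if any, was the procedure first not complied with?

Step 1 — counting 68 days from 25 September 2012 (when the request is received) gives a deadline of 2 December 2012; completed 26 September 2012, before the deadline.
Step 2 — counting 54 days from 26 September 2012 (when the acknowledgement is issued) gives a deadline of 19 November 2012; completed 13 October 2012, before the deadline.
Step 3 — counting 20 days from 13 October 2012 (when the fee estimate is provided) gives a deadline of 2 November 2012; completed 1 November 2012, before the deadline.
Step 4 — 22 and 40 days from 1 November 2012 (when the exemption log is issued) are 23 November 2012 and 11 December 2012 respectively; done 1 December 2012 — within the window.
Step 5 — counting 28 days from 1 December 2012 (when third parties are notified) gives a deadline of 29 December 2012; 3 December 2012 is within that limit.
Step 6 — counting 41 days from 3 December 2012 (when the final determination letter is issued) gives a deadline of 13 January 2013; not done until 19 January 2013, 6 days after the deadline.
Later steps need not be reached.

Step 6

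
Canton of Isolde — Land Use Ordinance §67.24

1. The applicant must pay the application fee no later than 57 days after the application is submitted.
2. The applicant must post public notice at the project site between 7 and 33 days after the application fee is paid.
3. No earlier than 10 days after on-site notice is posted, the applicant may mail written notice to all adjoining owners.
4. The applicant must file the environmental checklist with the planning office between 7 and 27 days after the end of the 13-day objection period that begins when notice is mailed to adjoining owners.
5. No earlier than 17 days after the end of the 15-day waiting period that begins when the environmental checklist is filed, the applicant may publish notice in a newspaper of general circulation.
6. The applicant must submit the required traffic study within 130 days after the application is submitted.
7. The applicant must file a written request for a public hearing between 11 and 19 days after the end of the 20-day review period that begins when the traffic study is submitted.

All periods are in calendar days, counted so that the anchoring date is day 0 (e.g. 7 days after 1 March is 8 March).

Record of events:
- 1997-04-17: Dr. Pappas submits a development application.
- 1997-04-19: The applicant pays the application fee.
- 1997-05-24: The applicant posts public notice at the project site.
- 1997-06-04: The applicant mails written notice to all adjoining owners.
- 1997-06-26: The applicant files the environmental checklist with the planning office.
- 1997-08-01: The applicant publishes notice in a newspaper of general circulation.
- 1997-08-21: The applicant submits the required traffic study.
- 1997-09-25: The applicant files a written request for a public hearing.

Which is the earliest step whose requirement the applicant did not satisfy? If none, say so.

Step 2

(1) due by 1997-04-17 + 57 days = 1997-06-13; completed 1997-04-19, before the deadline.
(2) the permitted window runs from 1997-04-19 + 7 = 1997-04-26 to 1997-04-19 + 33 = 1997-05-22; 1997-05-24 is 2 days past the end of the window.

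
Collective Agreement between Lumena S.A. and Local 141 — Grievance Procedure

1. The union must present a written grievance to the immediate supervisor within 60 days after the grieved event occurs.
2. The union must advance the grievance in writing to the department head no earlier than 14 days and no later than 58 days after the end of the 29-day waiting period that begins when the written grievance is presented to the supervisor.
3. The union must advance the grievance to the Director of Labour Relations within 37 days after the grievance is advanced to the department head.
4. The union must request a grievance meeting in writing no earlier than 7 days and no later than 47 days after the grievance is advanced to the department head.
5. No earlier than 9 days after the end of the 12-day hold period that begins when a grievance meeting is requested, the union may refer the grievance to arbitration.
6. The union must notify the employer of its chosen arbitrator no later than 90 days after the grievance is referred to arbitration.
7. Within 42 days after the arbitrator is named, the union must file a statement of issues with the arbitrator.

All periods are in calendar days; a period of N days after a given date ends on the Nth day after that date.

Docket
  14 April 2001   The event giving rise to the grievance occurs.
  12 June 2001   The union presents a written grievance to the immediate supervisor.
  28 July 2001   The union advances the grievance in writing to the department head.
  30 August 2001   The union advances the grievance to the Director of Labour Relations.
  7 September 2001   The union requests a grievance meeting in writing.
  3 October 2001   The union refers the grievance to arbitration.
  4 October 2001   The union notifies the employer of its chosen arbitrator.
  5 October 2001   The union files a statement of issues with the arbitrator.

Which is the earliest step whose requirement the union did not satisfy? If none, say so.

None — every step was satisfied

Step 1 — counting 60 days from 14 April 2001 (when the grieved event occurs) gives a deadline of 13 June 2001; done 12 June 2001 — timely.
Step 2 — 14 and 58 days from 11 July 2001 (end of the 29-day waiting period, which began when the written grievance is presented to the supervisor on 12 June 2001) are 25 July 2001 and 7 September 2001 respectively; 28 July 2001 falls inside that range.
Step 3 — counting 37 days from 28 July 2001 (when the grievance is advanced to the department head) gives a deadline of 3 September 2001; completed 30 August 2001, before the deadline.
Step 4 — 7 and 47 days from 28 July 2001 (when the grievance is advanced to the department head) are 4 August 2001 and 13 September 2001 respectively; done 7 September 2001, which is between those dates.
Step 5 — must wait 9 days from 19 September 2001 (end of the 12-day hold period, which began when a grievance meeting is requested on 7 September 2001), so not before 28 September 2001; 3 October 2001 is on or after that date.
Step 6 — counting 90 days from 3 October 2001 (when the grievance is referred to arbitration) gives a deadline of 1 January 2002; 4 October 2001 is within that limit.
Step 7 — counting 42 days from 4 October 2001 (when the arbitrator is named) gives a deadline of 15 November 2001; 5 October 2001 is within that limit.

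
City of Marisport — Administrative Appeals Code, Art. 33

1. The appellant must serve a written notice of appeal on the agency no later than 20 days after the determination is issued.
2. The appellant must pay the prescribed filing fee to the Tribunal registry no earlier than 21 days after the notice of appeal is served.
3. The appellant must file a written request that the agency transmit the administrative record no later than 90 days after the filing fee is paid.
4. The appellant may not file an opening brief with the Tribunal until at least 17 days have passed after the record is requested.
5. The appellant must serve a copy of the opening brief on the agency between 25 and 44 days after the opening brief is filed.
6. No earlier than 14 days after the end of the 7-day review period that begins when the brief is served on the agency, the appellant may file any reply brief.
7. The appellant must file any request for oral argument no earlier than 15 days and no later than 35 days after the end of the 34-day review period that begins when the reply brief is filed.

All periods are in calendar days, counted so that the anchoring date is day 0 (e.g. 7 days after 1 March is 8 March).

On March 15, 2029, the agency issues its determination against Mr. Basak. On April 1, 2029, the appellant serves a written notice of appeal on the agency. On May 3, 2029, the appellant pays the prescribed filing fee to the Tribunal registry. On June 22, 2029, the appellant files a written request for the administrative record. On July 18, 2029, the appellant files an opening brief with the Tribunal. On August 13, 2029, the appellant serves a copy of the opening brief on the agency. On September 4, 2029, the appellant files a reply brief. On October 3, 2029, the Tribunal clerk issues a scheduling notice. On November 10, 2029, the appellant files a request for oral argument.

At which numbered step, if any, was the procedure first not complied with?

None — every step was satisfied

Step 1: 20 days after March 15, 2029 (when the determination is issued) is April 4, 2029; April 1, 2029 is within that limit.
Step 2: the earliest permitted date is 21 days after April 1, 2029 (when the notice of appeal is served), i.e. April 22, 2029; done May 3, 2029, after the minimum wait.
Step 3: 90 days after May 3, 2029 (when the filing fee is paid) is August 1, 2029; June 22, 2029 is within that limit.
Step 4: the earliest permitted date is 17 days after June 22, 2029 (when the record is requested), i.e. July 9, 2029; done July 18, 2029 — permitted.
Step 5: the window is 25–44 days after July 18, 2029 (when the opening brief is filed), so August 12, 2029 through August 31, 2029; done August 13, 2029 — within the window.
Step 6: the earliest permitted date is 14 days after August 20, 2029 (end of the 7-day review period, which began when the brief is served on the agency on August 13, 2029), i.e. September 3, 2029; done September 4, 2029 — permitted.
Step 7: the window is 15–35 days after October 8, 2029 (end of the 34-day review period, which began when the reply brief is filed on September 4, 2029), so October 23, 2029 through November 12, 2029; done November 10, 2029 — within the window.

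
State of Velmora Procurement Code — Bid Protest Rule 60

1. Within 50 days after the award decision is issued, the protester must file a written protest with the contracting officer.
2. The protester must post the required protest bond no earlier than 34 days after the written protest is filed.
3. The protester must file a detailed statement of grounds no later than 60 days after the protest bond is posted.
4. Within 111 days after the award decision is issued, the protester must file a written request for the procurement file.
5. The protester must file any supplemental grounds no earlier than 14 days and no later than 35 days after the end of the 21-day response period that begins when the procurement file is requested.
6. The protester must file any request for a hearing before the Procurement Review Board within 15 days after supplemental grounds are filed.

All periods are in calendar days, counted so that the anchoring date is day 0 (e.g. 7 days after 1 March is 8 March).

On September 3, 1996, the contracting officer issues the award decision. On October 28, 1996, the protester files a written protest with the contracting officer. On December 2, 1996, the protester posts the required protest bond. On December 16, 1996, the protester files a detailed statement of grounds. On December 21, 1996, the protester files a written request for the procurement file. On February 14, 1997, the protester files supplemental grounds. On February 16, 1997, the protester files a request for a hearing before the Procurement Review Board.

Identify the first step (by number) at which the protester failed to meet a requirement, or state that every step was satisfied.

Step 1

Step 1 — counting 50 days from September 3, 1996 (when the award decision is issued) gives a deadline of October 23, 1996; not done until October 28, 1996, 5 days after the deadline.
That is the first point of non-compliance.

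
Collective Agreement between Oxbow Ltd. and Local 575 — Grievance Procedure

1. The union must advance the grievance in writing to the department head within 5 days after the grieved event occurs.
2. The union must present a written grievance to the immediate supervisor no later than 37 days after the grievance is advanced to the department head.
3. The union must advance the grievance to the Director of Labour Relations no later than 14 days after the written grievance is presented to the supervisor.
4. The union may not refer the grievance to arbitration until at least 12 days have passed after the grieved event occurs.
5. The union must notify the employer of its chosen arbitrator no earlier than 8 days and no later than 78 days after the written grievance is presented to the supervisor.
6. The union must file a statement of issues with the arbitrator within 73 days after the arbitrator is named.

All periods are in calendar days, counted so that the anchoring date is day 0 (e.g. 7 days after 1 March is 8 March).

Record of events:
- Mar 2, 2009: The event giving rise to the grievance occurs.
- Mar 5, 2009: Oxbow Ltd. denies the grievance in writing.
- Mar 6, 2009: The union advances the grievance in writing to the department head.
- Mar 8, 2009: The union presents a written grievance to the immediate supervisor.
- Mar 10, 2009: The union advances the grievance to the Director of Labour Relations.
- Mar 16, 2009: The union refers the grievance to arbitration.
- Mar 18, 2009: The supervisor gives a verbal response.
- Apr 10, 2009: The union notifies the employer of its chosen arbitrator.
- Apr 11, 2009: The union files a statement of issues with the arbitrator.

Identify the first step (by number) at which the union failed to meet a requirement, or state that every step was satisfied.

None — every step was satisfied

Step 1 — counting 5 days from Mar 2, 2009 (when the grieved event occurs) gives a deadline of Mar 7, 2009; done Mar 6, 2009 — timely.
Step 2 — counting 37 days from Mar 6, 2009 (when the grievance is advanced to the department head) gives a deadline of Apr 12, 2009; Mar 8, 2009 is within that limit.
Step 3 — counting 14 days from Mar 8, 2009 (when the written grievance is presented to the supervisor) gives a deadline of Mar 22, 2009; Mar 10, 2009 is within that limit.
Step 4 — must wait 12 days from Mar 2, 2009 (when the grieved event occurs), so not before Mar 14, 2009; done Mar 16, 2009, after the minimum wait.
Step 5 — 8 and 78 days from Mar 8, 2009 (when the written grievance is presented to the supervisor) are Mar 16, 2009 and May 25, 2009 respectively; Apr 10, 2009 falls inside that range.
Step 6 — counting 73 days from Apr 10, 2009 (when the arbitrator is named) gives a deadline of Jun 22, 2009; Apr 11, 2009 is within that limit.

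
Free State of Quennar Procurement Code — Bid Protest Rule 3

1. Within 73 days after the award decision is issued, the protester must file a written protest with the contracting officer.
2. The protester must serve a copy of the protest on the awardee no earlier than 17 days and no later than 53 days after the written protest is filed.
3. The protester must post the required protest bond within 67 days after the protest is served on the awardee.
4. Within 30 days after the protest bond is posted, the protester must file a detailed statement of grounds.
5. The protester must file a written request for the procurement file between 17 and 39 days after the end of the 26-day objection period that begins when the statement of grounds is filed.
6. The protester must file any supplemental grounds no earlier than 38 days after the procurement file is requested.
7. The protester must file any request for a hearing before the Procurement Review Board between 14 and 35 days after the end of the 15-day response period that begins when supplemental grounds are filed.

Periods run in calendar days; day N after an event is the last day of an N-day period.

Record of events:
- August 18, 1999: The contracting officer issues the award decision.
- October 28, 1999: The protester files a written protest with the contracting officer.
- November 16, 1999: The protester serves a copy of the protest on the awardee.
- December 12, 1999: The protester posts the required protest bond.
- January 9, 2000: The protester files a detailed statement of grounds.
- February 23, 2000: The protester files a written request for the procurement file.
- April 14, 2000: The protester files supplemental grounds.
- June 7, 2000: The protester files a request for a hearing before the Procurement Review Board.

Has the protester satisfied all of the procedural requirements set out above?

No

(1) due by August 18, 1999 + 73 days = October 30, 1999; October 28, 1999 is within that limit.
(2) the permitted window runs from October 28, 1999 + 17 = November 14, 1999 to October 28, 1999 + 53 = December 20, 1999; done November 16, 1999 — within the window.
(3) due by November 16, 1999 + 67 days = January 22, 2000; done December 12, 1999 — timely.
(4) due by December 12, 1999 + 30 days = January 11, 2000; January 9, 2000 is within that limit.
(5) the permitted window runs from February 4, 2000 + 17 = February 21, 2000 to February 4, 2000 + 39 = March 14, 2000; done February 23, 2000 — within the window.
(6) permitted from February 23, 2000 + 38 days = April 1, 2000 onward; done April 14, 2000 — permitted.
(7) the permitted window runs from April 29, 2000 + 14 = May 13, 2000 to April 29, 2000 + 35 = June 3, 2000; done June 7, 2000 — 4 days after the window closed.
No need to go further; step 7 was not satisfied.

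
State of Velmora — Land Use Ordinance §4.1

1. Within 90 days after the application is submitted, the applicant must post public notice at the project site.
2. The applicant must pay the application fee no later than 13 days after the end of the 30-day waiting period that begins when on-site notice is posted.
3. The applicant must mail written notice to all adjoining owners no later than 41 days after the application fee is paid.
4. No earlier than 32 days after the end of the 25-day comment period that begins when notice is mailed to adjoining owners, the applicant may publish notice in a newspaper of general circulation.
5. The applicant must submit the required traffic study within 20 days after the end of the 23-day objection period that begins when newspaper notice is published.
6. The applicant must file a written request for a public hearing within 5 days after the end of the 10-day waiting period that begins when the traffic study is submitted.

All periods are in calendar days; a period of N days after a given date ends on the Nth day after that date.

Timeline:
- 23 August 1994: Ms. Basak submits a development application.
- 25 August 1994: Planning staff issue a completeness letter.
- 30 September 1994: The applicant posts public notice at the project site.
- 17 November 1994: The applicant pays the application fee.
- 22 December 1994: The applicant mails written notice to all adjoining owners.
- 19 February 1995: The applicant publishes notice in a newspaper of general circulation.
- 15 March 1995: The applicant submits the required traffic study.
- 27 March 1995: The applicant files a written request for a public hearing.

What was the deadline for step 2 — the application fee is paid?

On-site notice is posted on 30 September 1994; the 30-day waiting period therefore ends 30 October 1994, and step 2 runs from that date. 13 days after 30 October 1994 is 12 November 1994.

12 November 1994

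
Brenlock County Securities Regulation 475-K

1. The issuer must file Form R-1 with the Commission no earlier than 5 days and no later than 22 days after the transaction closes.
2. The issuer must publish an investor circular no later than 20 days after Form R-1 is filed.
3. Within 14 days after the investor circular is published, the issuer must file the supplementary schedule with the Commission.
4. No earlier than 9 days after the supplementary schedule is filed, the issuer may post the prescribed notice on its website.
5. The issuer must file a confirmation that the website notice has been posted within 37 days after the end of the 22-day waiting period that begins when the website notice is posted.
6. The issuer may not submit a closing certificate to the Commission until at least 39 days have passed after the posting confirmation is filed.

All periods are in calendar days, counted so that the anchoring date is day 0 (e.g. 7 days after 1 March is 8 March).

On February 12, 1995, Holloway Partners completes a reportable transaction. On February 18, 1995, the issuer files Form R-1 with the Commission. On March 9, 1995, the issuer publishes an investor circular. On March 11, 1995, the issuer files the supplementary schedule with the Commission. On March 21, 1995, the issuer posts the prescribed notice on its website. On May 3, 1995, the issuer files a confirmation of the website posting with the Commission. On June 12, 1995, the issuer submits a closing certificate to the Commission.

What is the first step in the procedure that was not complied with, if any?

(1) the permitted window runs from February 12, 1995 + 5 = February 17, 1995 to February 12, 1995 + 22 = March 6, 1995; done February 18, 1995, which is between those dates.
(2) due by February 18, 1995 + 20 days = March 10, 1995; done March 9, 1995 — timely.
(3) due by March 9, 1995 + 14 days = March 23, 1995; done March 11, 1995 — timely.
(4) permitted from March 11, 1995 + 9 days = March 20, 1995 onward; done March 21, 1995, after the minimum wait.
(5) due by April 12, 1995 + 37 days = May 19, 1995; done May 3, 1995 — timely.
(6) permitted from May 3, 1995 + 39 days = June 11, 1995 onward; June 12, 1995 is on or after that date.

None — every step was satisfied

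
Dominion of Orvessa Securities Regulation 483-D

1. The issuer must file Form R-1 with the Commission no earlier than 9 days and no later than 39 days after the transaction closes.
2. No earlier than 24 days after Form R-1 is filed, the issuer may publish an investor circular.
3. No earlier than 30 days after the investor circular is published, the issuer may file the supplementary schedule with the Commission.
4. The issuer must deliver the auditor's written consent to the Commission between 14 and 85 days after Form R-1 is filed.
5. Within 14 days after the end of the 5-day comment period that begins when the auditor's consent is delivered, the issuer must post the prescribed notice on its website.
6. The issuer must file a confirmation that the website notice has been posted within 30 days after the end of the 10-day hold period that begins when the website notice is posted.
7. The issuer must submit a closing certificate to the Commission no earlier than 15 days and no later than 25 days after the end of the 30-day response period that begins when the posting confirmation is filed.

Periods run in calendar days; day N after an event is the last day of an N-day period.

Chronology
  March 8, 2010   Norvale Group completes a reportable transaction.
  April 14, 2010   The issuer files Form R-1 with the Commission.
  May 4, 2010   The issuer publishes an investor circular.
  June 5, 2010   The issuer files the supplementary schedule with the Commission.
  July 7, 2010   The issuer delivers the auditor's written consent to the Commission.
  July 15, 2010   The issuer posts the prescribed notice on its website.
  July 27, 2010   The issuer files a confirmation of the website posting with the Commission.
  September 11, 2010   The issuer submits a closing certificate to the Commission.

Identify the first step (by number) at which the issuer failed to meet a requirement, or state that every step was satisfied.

(1) the permitted window runs from March 8, 2010 + 9 = March 17, 2010 to March 8, 2010 + 39 = April 16, 2010; done April 14, 2010, which is between those dates.
(2) permitted from April 14, 2010 + 24 days = May 8, 2010 onward; May 4, 2010 is 4 days before the earliest permitted date.
Later steps need not be reached.

Step 2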